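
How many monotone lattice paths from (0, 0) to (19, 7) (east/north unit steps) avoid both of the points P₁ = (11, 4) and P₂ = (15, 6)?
Number of paths = 263630

Inclusion–exclusion. Total paths: C(26, 19) = 657800. Through P₁: C(15, 11)·C(11, 8) = 225225. Through P₂: C(21, 15)·C(5, 4) = 271320. Since P₁ is strictly southwest of P₂, a monotone path through both must visit P₁ then P₂; paths through both = C(15, 11)·C(6, 4)·C(5, 4) = 102375. Avoid both = 657800 − 225225 − 271320 + 102375 = 263630.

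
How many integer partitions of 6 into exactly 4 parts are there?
p(6, 4 parts) = 2

Partitions of n into exactly k parts ↔ partitions of n − k into at most k parts (subtract 1 from each part). For n = 6, k = 4, the partitions are: 3+1+1+1, 2+2+1+1. Count = 2.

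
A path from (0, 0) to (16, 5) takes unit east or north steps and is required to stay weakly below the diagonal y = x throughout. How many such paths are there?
Number of paths = 14364

By the reflection principle (André's argument), the number of monotone paths to (16, 5) with n ≤ m that never go above y = x is C(21, 16) − C(21, 17) = 20349 − 5985 = 14364.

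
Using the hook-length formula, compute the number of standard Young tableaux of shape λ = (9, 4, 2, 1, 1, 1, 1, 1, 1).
# SYT of shape (9, 4, 2, 1, 1, 1, 1, 1, 1) = 88230870

Hook-length formula: f^λ = n! / Π hook(c), product over all cells c of the Young diagram. For λ = (9, 4, 2, 1, 1, 1, 1, 1, 1), n = 21 boxes. Hook lengths by row (left-to-right, top-to-bottom): [17, 10, 8, 7, 5, 4, 3, 2, 1]; [11, 4, 2, 1]; [8, 1]; [6]; [5]; [4]; [3]; [2]; [1]. Product of hooks = 579059712000. So f^λ = 21! / 579059712000 = 51090942171709440000 / 579059712000 = 88230870.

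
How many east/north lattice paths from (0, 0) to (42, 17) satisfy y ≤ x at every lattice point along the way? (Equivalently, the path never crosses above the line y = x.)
Number of paths = 167796060762330

By the reflection principle (André's argument), the number of monotone paths to (42, 17) with n ≤ m that never go above y = x is C(59, 42) − C(59, 43) = 277508869722315 − 109712808959985 = 167796060762330.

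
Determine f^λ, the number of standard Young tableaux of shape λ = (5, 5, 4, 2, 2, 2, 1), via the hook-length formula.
# SYT of shape (5, 5, 4, 2, 2, 2, 1) = 388869390

Hook-length formula: f^λ = n! / Π hook(c), product over all cells c of the Young diagram. For λ = (5, 5, 4, 2, 2, 2, 1), n = 21 boxes. Hook lengths by row (left-to-right, top-to-bottom): [11, 9, 5, 4, 2]; [10, 8, 4, 3, 1]; [8, 6, 2, 1]; [5, 3]; [4, 2]; [3, 1]; [1]. Product of hooks = 131383296000. So f^λ = 21! / 131383296000 = 51090942171709440000 / 131383296000 = 388869390.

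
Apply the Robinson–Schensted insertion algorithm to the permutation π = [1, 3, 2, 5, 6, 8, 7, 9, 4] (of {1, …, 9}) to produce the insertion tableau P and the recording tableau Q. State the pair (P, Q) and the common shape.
P = [1, 2, 4, 6, 7, 9] / [3, 5] / [8];  Q = [1, 2, 4, 5, 6, 8] / [3, 7] / [9];  common shape = (6, 2, 1)

Row-insert the values π_1, π_2, … into P one at a time, bumping the leftmost entry strictly greater than the inserted value down to the next row. The recording tableau Q records, in position (i, j), the step at which that cell was added to P.
  Insert 1 (step 1): P = [1];  Q = [1]
  Insert 3 (step 2): P = [1, 3];  Q = [1, 2]
  Insert 2 (step 3): P = [1, 2] / [3];  Q = [1, 2] / [3]
  Insert 5 (step 4): P = [1, 2, 5] / [3];  Q = [1, 2, 4] / [3]
  Insert 6 (step 5): P = [1, 2, 5, 6] / [3];  Q = [1, 2, 4, 5] / [3]
  Insert 8 (step 6): P = [1, 2, 5, 6, 8] / [3];  Q = [1, 2, 4, 5, 6] / [3]
  Insert 7 (step 7): P = [1, 2, 5, 6, 7] / [3, 8];  Q = [1, 2, 4, 5, 6] / [3, 7]
  Insert 9 (step 8): P = [1, 2, 5, 6, 7, 9] / [3, 8];  Q = [1, 2, 4, 5, 6, 8] / [3, 7]
  Insert 4 (step 9): P = [1, 2, 4, 6, 7, 9] / [3, 5] / [8];  Q = [1, 2, 4, 5, 6, 8] / [3, 7] / [9]
Final shape: (6, 2, 1).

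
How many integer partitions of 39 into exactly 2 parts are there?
p(39, 2 parts) = 19

Partitions of n into exactly k parts are in bijection with partitions of n − k into at most k parts (subtract 1 from each part). So p(39, exactly 2) = p(37, parts ≤ 2). Computing via the recurrence p(m, j) = p(m, j−1) + p(m−j, j) gives 19.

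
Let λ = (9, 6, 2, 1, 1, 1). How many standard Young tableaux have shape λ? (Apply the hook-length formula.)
# SYT of shape (9, 6, 2, 1, 1, 1) = 39907296

Hook-length formula: f^λ = n! / Π hook(c), product over all cells c of the Young diagram. For λ = (9, 6, 2, 1, 1, 1), n = 20 boxes. Hook lengths by row (left-to-right, top-to-bottom): [14, 10, 8, 7, 6, 5, 3, 2, 1]; [10, 6, 4, 3, 2, 1]; [5, 1]; [3]; [2]; [1]. Product of hooks = 60963840000. So f^λ = 20! / 60963840000 = 2432902008176640000 / 60963840000 = 39907296.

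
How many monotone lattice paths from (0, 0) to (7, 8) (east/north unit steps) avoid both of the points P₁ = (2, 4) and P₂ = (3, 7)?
Number of paths = 4245

Inclusion–exclusion. Total paths: C(15, 7) = 6435. Through P₁: C(6, 2)·C(9, 5) = 1890. Through P₂: C(10, 3)·C(5, 4) = 600. Since P₁ is strictly southwest of P₂, a monotone path through both must visit P₁ then P₂; paths through both = C(6, 2)·C(4, 1)·C(5, 4) = 300. Avoid both = 6435 − 1890 − 600 + 300 = 4245.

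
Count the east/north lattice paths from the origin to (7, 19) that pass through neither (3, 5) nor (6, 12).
Number of paths = 391688

Inclusion–exclusion. Total paths: C(26, 7) = 657800. Through P₁: C(8, 3)·C(18, 4) = 171360. Through P₂: C(18, 6)·C(8, 1) = 148512. Since P₁ is strictly southwest of P₂, a monotone path through both must visit P₁ then P₂; paths through both = C(8, 3)·C(10, 3)·C(8, 1) = 53760. Avoid both = 657800 − 171360 − 148512 + 53760 = 391688.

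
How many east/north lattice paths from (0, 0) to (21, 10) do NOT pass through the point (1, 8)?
Number of paths = 44350086

Total paths from (0, 0) to (21, 10): C(31, 21) = 44352165. Paths through (1, 8): (paths (0, 0) → (1, 8)) × (paths (1, 8) → (21, 10)) = C(9, 1) · C(22, 20) = 9 · 231 = 2079. Avoidance count = 44352165 − 2079 = 44350086.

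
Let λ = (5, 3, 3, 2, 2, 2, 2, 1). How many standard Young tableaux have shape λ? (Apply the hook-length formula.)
# SYT of shape (5, 3, 3, 2, 2, 2, 2, 1) = 38798760

Hook-length formula: f^λ = n! / Π hook(c), product over all cells c of the Young diagram. For λ = (5, 3, 3, 2, 2, 2, 2, 1), n = 20 boxes. Hook lengths by row (left-to-right, top-to-bottom): [12, 10, 5, 2, 1]; [9, 7, 2]; [8, 6, 1]; [6, 4]; [5, 3]; [4, 2]; [3, 1]; [1]. Product of hooks = 62705664000. So f^λ = 20! / 62705664000 = 2432902008176640000 / 62705664000 = 38798760.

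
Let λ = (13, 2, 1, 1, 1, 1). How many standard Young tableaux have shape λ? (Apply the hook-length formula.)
# SYT of shape (13, 2, 1, 1, 1, 1) = 90440

Hook-length formula: f^λ = n! / Π hook(c), product over all cells c of the Young diagram. For λ = (13, 2, 1, 1, 1, 1), n = 19 boxes. Hook lengths by row (left-to-right, top-to-bottom): [18, 13, 11, 10, 9, 8, 7, 6, 5, 4, 3, 2, 1]; [6, 1]; [4]; [3]; [2]; [1]. Product of hooks = 1345036492800. So f^λ = 19! / 1345036492800 = 121645100408832000 / 1345036492800 = 90440.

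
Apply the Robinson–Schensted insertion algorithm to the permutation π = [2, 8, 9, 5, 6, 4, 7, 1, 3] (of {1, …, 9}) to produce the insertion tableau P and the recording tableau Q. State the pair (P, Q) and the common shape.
P = [1, 3, 6, 7] / [2, 4] / [5, 9] / [8];  Q = [1, 2, 3, 7] / [4, 5] / [6, 9] / [8];  common shape = (4, 2, 2, 1)

Row-insert the values π_1, π_2, … into P one at a time, bumping the leftmost entry strictly greater than the inserted value down to the next row. The recording tableau Q records, in position (i, j), the step at which that cell was added to P.
  Insert 2 (step 1): P = [2];  Q = [1]
  Insert 8 (step 2): P = [2, 8];  Q = [1, 2]
  Insert 9 (step 3): P = [2, 8, 9];  Q = [1, 2, 3]
  Insert 5 (step 4): P = [2, 5, 9] / [8];  Q = [1, 2, 3] / [4]
  Insert 6 (step 5): P = [2, 5, 6] / [8, 9];  Q = [1, 2, 3] / [4, 5]
  Insert 4 (step 6): P = [2, 4, 6] / [5, 9] / [8];  Q = [1, 2, 3] / [4, 5] / [6]
  Insert 7 (step 7): P = [2, 4, 6, 7] / [5, 9] / [8];  Q = [1, 2, 3, 7] / [4, 5] / [6]
  Insert 1 (step 8): P = [1, 4, 6, 7] / [2, 9] / [5] / [8];  Q = [1, 2, 3, 7] / [4, 5] / [6] / [8]
  Insert 3 (step 9): P = [1, 3, 6, 7] / [2, 4] / [5, 9] / [8];  Q = [1, 2, 3, 7] / [4, 5] / [6, 9] / [8]
Final shape: (4, 2, 2, 1).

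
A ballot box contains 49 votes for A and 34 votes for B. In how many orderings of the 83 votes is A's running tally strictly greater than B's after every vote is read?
Strict-lead orderings = 39705290759505382566750

Total orderings of the 83 votes with 49 for A: C(83, 49) = 219702608869263116869350. By the Bertrand ballot formula (Cycle Lemma / reflection principle), the number of orderings in which A is strictly ahead of B throughout is (p − q)/(p + q) · C(p + q, p) = (49 − 34)/(49 + 34) · 219702608869263116869350 = 39705290759505382566750.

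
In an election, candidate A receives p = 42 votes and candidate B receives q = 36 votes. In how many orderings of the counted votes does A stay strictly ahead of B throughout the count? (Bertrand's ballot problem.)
Strict-lead orderings = 1666686537721857099910

Total orderings of the 78 votes with 42 for A: C(78, 42) = 21666924990384142298830. By the Bertrand ballot formula (Cycle Lemma / reflection principle), the number of orderings in which A is strictly ahead of B throughout is (p − q)/(p + q) · C(p + q, p) = (42 − 36)/(42 + 36) · 21666924990384142298830 = 1666686537721857099910.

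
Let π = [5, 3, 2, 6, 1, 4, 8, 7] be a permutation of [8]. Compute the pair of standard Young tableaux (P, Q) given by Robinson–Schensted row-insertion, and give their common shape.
P = [1, 4, 7] / [2, 6, 8] / [3] / [5];  Q = [1, 4, 7] / [2, 6, 8] / [3] / [5];  common shape = (3, 3, 1, 1)

Row-insert the values π_1, π_2, … into P one at a time, bumping the leftmost entry strictly greater than the inserted value down to the next row. The recording tableau Q records, in position (i, j), the step at which that cell was added to P.
  Insert 5 (step 1): P = [5];  Q = [1]
  Insert 3 (step 2): P = [3] / [5];  Q = [1] / [2]
  Insert 2 (step 3): P = [2] / [3] / [5];  Q = [1] / [2] / [3]
  Insert 6 (step 4): P = [2, 6] / [3] / [5];  Q = [1, 4] / [2] / [3]
  Insert 1 (step 5): P = [1, 6] / [2] / [3] / [5];  Q = [1, 4] / [2] / [3] / [5]
  Insert 4 (step 6): P = [1, 4] / [2, 6] / [3] / [5];  Q = [1, 4] / [2, 6] / [3] / [5]
  Insert 8 (step 7): P = [1, 4, 8] / [2, 6] / [3] / [5];  Q = [1, 4, 7] / [2, 6] / [3] / [5]
  Insert 7 (step 8): P = [1, 4, 7] / [2, 6, 8] / [3] / [5];  Q = [1, 4, 7] / [2, 6, 8] / [3] / [5]
Final shape: (3, 3, 1, 1).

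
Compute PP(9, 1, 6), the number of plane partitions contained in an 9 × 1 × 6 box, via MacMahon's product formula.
PP(9, 1, 6) = 5005

Evaluate the triple product over i = 1..9, j = 1..1, k = 1..6. The factors are (2/1) · (3/2) · (4/3) · (5/4) · (6/5) · (7/6) · (3/2) · (4/3) · … (54 factors total). The numerators and denominators telescope so the product is an integer; carrying out the multiplication exactly gives PP(9, 1, 6) = 5005.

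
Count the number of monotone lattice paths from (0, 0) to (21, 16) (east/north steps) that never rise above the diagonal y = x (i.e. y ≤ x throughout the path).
Number of paths = 3511574910

By the reflection principle (André's argument), the number of monotone paths to (21, 16) with n ≤ m that never go above y = x is C(37, 21) − C(37, 22) = 12875774670 − 9364199760 = 3511574910.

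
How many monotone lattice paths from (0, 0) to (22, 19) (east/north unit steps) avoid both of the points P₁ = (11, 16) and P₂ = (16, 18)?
Number of paths = 226405716975

Inclusion–exclusion. Total paths: C(41, 22) = 244662670200. Through P₁: C(27, 11)·C(14, 11) = 4745793780. Through P₂: C(34, 16)·C(7, 6) = 15427730010. Since P₁ is strictly southwest of P₂, a monotone path through both must visit P₁ then P₂; paths through both = C(27, 11)·C(7, 5)·C(7, 6) = 1916570565. Avoid both = 244662670200 − 4745793780 − 15427730010 + 1916570565 = 226405716975.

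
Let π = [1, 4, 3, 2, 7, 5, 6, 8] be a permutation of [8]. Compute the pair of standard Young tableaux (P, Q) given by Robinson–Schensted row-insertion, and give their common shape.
P = [1, 2, 5, 6, 8] / [3, 7] / [4];  Q = [1, 2, 5, 7, 8] / [3, 6] / [4];  common shape = (5, 2, 1)

Row-insert the values π_1, π_2, … into P one at a time, bumping the leftmost entry strictly greater than the inserted value down to the next row. The recording tableau Q records, in position (i, j), the step at which that cell was added to P.
  Insert 1 (step 1): P = [1];  Q = [1]
  Insert 4 (step 2): P = [1, 4];  Q = [1, 2]
  Insert 3 (step 3): P = [1, 3] / [4];  Q = [1, 2] / [3]
  Insert 2 (step 4): P = [1, 2] / [3] / [4];  Q = [1, 2] / [3] / [4]
  Insert 7 (step 5): P = [1, 2, 7] / [3] / [4];  Q = [1, 2, 5] / [3] / [4]
  Insert 5 (step 6): P = [1, 2, 5] / [3, 7] / [4];  Q = [1, 2, 5] / [3, 6] / [4]
  Insert 6 (step 7): P = [1, 2, 5, 6] / [3, 7] / [4];  Q = [1, 2, 5, 7] / [3, 6] / [4]
  Insert 8 (step 8): P = [1, 2, 5, 6, 8] / [3, 7] / [4];  Q = [1, 2, 5, 7, 8] / [3, 6] / [4]
Final shape: (5, 2, 1).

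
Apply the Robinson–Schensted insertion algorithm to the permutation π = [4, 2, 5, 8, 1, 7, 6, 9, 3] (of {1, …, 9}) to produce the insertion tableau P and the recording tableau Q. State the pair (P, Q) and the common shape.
P = [1, 3, 6, 9] / [2, 5] / [4, 7] / [8];  Q = [1, 3, 4, 8] / [2, 6] / [5, 7] / [9];  common shape = (4, 2, 2, 1)

Row-insert the values π_1, π_2, … into P one at a time, bumping the leftmost entry strictly greater than the inserted value down to the next row. The recording tableau Q records, in position (i, j), the step at which that cell was added to P.
  Insert 4 (step 1): P = [4];  Q = [1]
  Insert 2 (step 2): P = [2] / [4];  Q = [1] / [2]
  Insert 5 (step 3): P = [2, 5] / [4];  Q = [1, 3] / [2]
  Insert 8 (step 4): P = [2, 5, 8] / [4];  Q = [1, 3, 4] / [2]
  Insert 1 (step 5): P = [1, 5, 8] / [2] / [4];  Q = [1, 3, 4] / [2] / [5]
  Insert 7 (step 6): P = [1, 5, 7] / [2, 8] / [4];  Q = [1, 3, 4] / [2, 6] / [5]
  Insert 6 (step 7): P = [1, 5, 6] / [2, 7] / [4, 8];  Q = [1, 3, 4] / [2, 6] / [5, 7]
  Insert 9 (step 8): P = [1, 5, 6, 9] / [2, 7] / [4, 8];  Q = [1, 3, 4, 8] / [2, 6] / [5, 7]
  Insert 3 (step 9): P = [1, 3, 6, 9] / [2, 5] / [4, 7] / [8];  Q = [1, 3, 4, 8] / [2, 6] / [5, 7] / [9]
Final shape: (4, 2, 2, 1).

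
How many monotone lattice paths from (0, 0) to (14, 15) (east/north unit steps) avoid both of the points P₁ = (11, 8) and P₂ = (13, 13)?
Number of paths = 42048786

Inclusion–exclusion. Total paths: C(29, 14) = 77558760. Through P₁: C(19, 11)·C(10, 3) = 9069840. Through P₂: C(26, 13)·C(3, 1) = 31201800. Since P₁ is strictly southwest of P₂, a monotone path through both must visit P₁ then P₂; paths through both = C(19, 11)·C(7, 2)·C(3, 1) = 4761666. Avoid both = 77558760 − 9069840 − 31201800 + 4761666 = 42048786.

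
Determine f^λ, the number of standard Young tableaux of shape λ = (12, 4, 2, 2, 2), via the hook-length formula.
# SYT of shape (12, 4, 2, 2, 2) = 87297210

Hook-length formula: f^λ = n! / Π hook(c), product over all cells c of the Young diagram. For λ = (12, 4, 2, 2, 2), n = 22 boxes. Hook lengths by row (left-to-right, top-to-bottom): [16, 15, 11, 10, 8, 7, 6, 5, 4, 3, 2, 1]; [7, 6, 2, 1]; [4, 3]; [3, 2]; [2, 1]. Product of hooks = 12875563008000. So f^λ = 22! / 12875563008000 = 1124000727777607680000 / 12875563008000 = 87297210.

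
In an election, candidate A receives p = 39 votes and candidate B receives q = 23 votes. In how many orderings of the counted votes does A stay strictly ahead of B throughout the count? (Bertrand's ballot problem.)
Strict-lead orderings = 15400866695524800

Total orderings of the 62 votes with 39 for A: C(62, 39) = 59678358445158600. By the Bertrand ballot formula (Cycle Lemma / reflection principle), the number of orderings in which A is strictly ahead of B throughout is (p − q)/(p + q) · C(p + q, p) = (39 − 23)/(39 + 23) · 59678358445158600 = 15400866695524800.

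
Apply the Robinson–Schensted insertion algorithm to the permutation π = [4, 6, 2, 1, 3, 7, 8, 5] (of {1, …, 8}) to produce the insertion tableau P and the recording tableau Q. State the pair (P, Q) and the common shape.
P = [1, 3, 5, 8] / [2, 6, 7] / [4];  Q = [1, 2, 6, 7] / [3, 5, 8] / [4];  common shape = (4, 3, 1)

Row-insert the values π_1, π_2, … into P one at a time, bumping the leftmost entry strictly greater than the inserted value down to the next row. The recording tableau Q records, in position (i, j), the step at which that cell was added to P.
  Insert 4 (step 1): P = [4];  Q = [1]
  Insert 6 (step 2): P = [4, 6];  Q = [1, 2]
  Insert 2 (step 3): P = [2, 6] / [4];  Q = [1, 2] / [3]
  Insert 1 (step 4): P = [1, 6] / [2] / [4];  Q = [1, 2] / [3] / [4]
  Insert 3 (step 5): P = [1, 3] / [2, 6] / [4];  Q = [1, 2] / [3, 5] / [4]
  Insert 7 (step 6): P = [1, 3, 7] / [2, 6] / [4];  Q = [1, 2, 6] / [3, 5] / [4]
  Insert 8 (step 7): P = [1, 3, 7, 8] / [2, 6] / [4];  Q = [1, 2, 6, 7] / [3, 5] / [4]
  Insert 5 (step 8): P = [1, 3, 5, 8] / [2, 6, 7] / [4];  Q = [1, 2, 6, 7] / [3, 5, 8] / [4]
Final shape: (4, 3, 1).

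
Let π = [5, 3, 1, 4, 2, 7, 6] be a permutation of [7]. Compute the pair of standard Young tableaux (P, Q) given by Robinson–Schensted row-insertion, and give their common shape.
P = [1, 2, 6] / [3, 4, 7] / [5];  Q = [1, 4, 6] / [2, 5, 7] / [3];  common shape = (3, 3, 1)

Row-insert the values π_1, π_2, … into P one at a time, bumping the leftmost entry strictly greater than the inserted value down to the next row. The recording tableau Q records, in position (i, j), the step at which that cell was added to P.
  Insert 5 (step 1): P = [5];  Q = [1]
  Insert 3 (step 2): P = [3] / [5];  Q = [1] / [2]
  Insert 1 (step 3): P = [1] / [3] / [5];  Q = [1] / [2] / [3]
  Insert 4 (step 4): P = [1, 4] / [3] / [5];  Q = [1, 4] / [2] / [3]
  Insert 2 (step 5): P = [1, 2] / [3, 4] / [5];  Q = [1, 4] / [2, 5] / [3]
  Insert 7 (step 6): P = [1, 2, 7] / [3, 4] / [5];  Q = [1, 4, 6] / [2, 5] / [3]
  Insert 6 (step 7): P = [1, 2, 6] / [3, 4, 7] / [5];  Q = [1, 4, 6] / [2, 5, 7] / [3]
Final shape: (3, 3, 1).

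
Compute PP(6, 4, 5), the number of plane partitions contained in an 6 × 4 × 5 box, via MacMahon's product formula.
PP(6, 4, 5) = 133613766

Evaluate the triple product over i = 1..6, j = 1..4, k = 1..5. The factors are (2/1) · (3/2) · (4/3) · (5/4) · (6/5) · (3/2) · (4/3) · (5/4) · … (120 factors total). The numerators and denominators telescope so the product is an integer; carrying out the multiplication exactly gives PP(6, 4, 5) = 133613766.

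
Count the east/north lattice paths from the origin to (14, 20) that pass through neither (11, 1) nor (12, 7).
Number of paths = 1386675240

Inclusion–exclusion. Total paths: C(34, 14) = 1391975640. Through P₁: C(12, 11)·C(22, 3) = 18480. Through P₂: C(19, 12)·C(15, 2) = 5290740. Since P₁ is strictly southwest of P₂, a monotone path through both must visit P₁ then P₂; paths through both = C(12, 11)·C(7, 1)·C(15, 2) = 8820. Avoid both = 1391975640 − 18480 − 5290740 + 8820 = 1386675240.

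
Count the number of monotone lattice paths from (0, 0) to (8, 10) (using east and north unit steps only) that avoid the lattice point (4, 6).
Number of paths = 29058

Total paths from (0, 0) to (8, 10): C(18, 8) = 43758. Paths through (4, 6): (paths (0, 0) → (4, 6)) × (paths (4, 6) → (8, 10)) = C(10, 4) · C(8, 4) = 210 · 70 = 14700. Avoidance count = 43758 − 14700 = 29058.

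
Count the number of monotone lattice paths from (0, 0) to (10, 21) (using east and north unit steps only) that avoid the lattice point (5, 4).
Number of paths = 41034081

Total paths from (0, 0) to (10, 21): C(31, 10) = 44352165. Paths through (5, 4): (paths (0, 0) → (5, 4)) × (paths (5, 4) → (10, 21)) = C(9, 5) · C(22, 5) = 126 · 26334 = 3318084. Avoidance count = 44352165 − 3318084 = 41034081.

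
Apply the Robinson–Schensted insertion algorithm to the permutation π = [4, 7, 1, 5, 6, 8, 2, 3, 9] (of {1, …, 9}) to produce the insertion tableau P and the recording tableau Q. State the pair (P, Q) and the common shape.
P = [1, 2, 3, 8, 9] / [4, 5, 6] / [7];  Q = [1, 2, 5, 6, 9] / [3, 4, 8] / [7];  common shape = (5, 3, 1)

Row-insert the values π_1, π_2, … into P one at a time, bumping the leftmost entry strictly greater than the inserted value down to the next row. The recording tableau Q records, in position (i, j), the step at which that cell was added to P.
  Insert 4 (step 1): P = [4];  Q = [1]
  Insert 7 (step 2): P = [4, 7];  Q = [1, 2]
  Insert 1 (step 3): P = [1, 7] / [4];  Q = [1, 2] / [3]
  Insert 5 (step 4): P = [1, 5] / [4, 7];  Q = [1, 2] / [3, 4]
  Insert 6 (step 5): P = [1, 5, 6] / [4, 7];  Q = [1, 2, 5] / [3, 4]
  Insert 8 (step 6): P = [1, 5, 6, 8] / [4, 7];  Q = [1, 2, 5, 6] / [3, 4]
  Insert 2 (step 7): P = [1, 2, 6, 8] / [4, 5] / [7];  Q = [1, 2, 5, 6] / [3, 4] / [7]
  Insert 3 (step 8): P = [1, 2, 3, 8] / [4, 5, 6] / [7];  Q = [1, 2, 5, 6] / [3, 4, 8] / [7]
  Insert 9 (step 9): P = [1, 2, 3, 8, 9] / [4, 5, 6] / [7];  Q = [1, 2, 5, 6, 9] / [3, 4, 8] / [7]
Final shape: (5, 3, 1).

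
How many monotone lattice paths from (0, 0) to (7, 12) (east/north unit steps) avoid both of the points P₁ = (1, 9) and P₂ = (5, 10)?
Number of paths = 31830

Inclusion–exclusion. Total paths: C(19, 7) = 50388. Through P₁: C(10, 1)·C(9, 6) = 840. Through P₂: C(15, 5)·C(4, 2) = 18018. Since P₁ is strictly southwest of P₂, a monotone path through both must visit P₁ then P₂; paths through both = C(10, 1)·C(5, 4)·C(4, 2) = 300. Avoid both = 50388 − 840 − 18018 + 300 = 31830.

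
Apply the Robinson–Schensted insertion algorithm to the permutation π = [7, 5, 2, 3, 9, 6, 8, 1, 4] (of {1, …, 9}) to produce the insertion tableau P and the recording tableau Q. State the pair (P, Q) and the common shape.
P = [1, 3, 4, 8] / [2, 6] / [5, 9] / [7];  Q = [1, 4, 5, 7] / [2, 6] / [3, 9] / [8];  common shape = (4, 2, 2, 1)

Row-insert the values π_1, π_2, … into P one at a time, bumping the leftmost entry strictly greater than the inserted value down to the next row. The recording tableau Q records, in position (i, j), the step at which that cell was added to P.
  Insert 7 (step 1): P = [7];  Q = [1]
  Insert 5 (step 2): P = [5] / [7];  Q = [1] / [2]
  Insert 2 (step 3): P = [2] / [5] / [7];  Q = [1] / [2] / [3]
  Insert 3 (step 4): P = [2, 3] / [5] / [7];  Q = [1, 4] / [2] / [3]
  Insert 9 (step 5): P = [2, 3, 9] / [5] / [7];  Q = [1, 4, 5] / [2] / [3]
  Insert 6 (step 6): P = [2, 3, 6] / [5, 9] / [7];  Q = [1, 4, 5] / [2, 6] / [3]
  Insert 8 (step 7): P = [2, 3, 6, 8] / [5, 9] / [7];  Q = [1, 4, 5, 7] / [2, 6] / [3]
  Insert 1 (step 8): P = [1, 3, 6, 8] / [2, 9] / [5] / [7];  Q = [1, 4, 5, 7] / [2, 6] / [3] / [8]
  Insert 4 (step 9): P = [1, 3, 4, 8] / [2, 6] / [5, 9] / [7];  Q = [1, 4, 5, 7] / [2, 6] / [3, 9] / [8]
Final shape: (4, 2, 2, 1).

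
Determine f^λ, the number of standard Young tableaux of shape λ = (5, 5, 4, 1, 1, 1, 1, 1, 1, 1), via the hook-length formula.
# SYT of shape (5, 5, 4, 1, 1, 1, 1, 1, 1, 1) = 58605120

Hook-length formula: f^λ = n! / Π hook(c), product over all cells c of the Young diagram. For λ = (5, 5, 4, 1, 1, 1, 1, 1, 1, 1), n = 21 boxes. Hook lengths by row (left-to-right, top-to-bottom): [14, 6, 5, 4, 2]; [13, 5, 4, 3, 1]; [11, 3, 2, 1]; [7]; [6]; [5]; [4]; [3]; [2]; [1]. Product of hooks = 871782912000. So f^λ = 21! / 871782912000 = 51090942171709440000 / 871782912000 = 58605120.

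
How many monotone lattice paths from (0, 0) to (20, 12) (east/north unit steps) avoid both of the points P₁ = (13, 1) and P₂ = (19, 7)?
Number of paths = 221478120

Inclusion–exclusion. Total paths: C(32, 20) = 225792840. Through P₁: C(14, 13)·C(18, 7) = 445536. Through P₂: C(26, 19)·C(6, 1) = 3946800. Since P₁ is strictly southwest of P₂, a monotone path through both must visit P₁ then P₂; paths through both = C(14, 13)·C(12, 6)·C(6, 1) = 77616. Avoid both = 225792840 − 445536 − 3946800 + 77616 = 221478120.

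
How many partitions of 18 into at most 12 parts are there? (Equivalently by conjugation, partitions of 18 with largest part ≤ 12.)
p(18, parts ≤ 12) = 366

Use the recurrence p(n, m) = p(n, m−1) + p(n−m, m): either the largest part is < m (count p(n, m−1)) or the largest part is exactly m (remove one copy of m, count p(n−m, m)). With p(0, ·) = 1 this gives p(18, parts ≤ 12) = 366. (By conjugating Young diagrams, this also counts partitions of 18 into at most 12 parts.)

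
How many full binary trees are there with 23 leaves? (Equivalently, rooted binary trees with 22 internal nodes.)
C_22 = 91482563640

These full binary trees are counted by the Catalan number C_n = (1/(n + 1)) · C(2n, n). For n = 22: C_22 = (1/23) · C(44, 22) = 2104098963720/23 = 91482563640.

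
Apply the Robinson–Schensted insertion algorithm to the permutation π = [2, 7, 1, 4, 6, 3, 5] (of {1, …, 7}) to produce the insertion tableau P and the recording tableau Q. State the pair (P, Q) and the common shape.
P = [1, 3, 5] / [2, 4, 6] / [7];  Q = [1, 2, 5] / [3, 4, 7] / [6];  common shape = (3, 3, 1)

Row-insert the values π_1, π_2, … into P one at a time, bumping the leftmost entry strictly greater than the inserted value down to the next row. The recording tableau Q records, in position (i, j), the step at which that cell was added to P.
  Insert 2 (step 1): P = [2];  Q = [1]
  Insert 7 (step 2): P = [2, 7];  Q = [1, 2]
  Insert 1 (step 3): P = [1, 7] / [2];  Q = [1, 2] / [3]
  Insert 4 (step 4): P = [1, 4] / [2, 7];  Q = [1, 2] / [3, 4]
  Insert 6 (step 5): P = [1, 4, 6] / [2, 7];  Q = [1, 2, 5] / [3, 4]
  Insert 3 (step 6): P = [1, 3, 6] / [2, 4] / [7];  Q = [1, 2, 5] / [3, 4] / [6]
  Insert 5 (step 7): P = [1, 3, 5] / [2, 4, 6] / [7];  Q = [1, 2, 5] / [3, 4, 7] / [6]
Final shape: (3, 3, 1).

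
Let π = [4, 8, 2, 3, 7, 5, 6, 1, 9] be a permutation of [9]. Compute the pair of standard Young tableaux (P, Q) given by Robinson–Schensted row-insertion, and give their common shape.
P = [1, 3, 5, 6, 9] / [2, 7] / [4] / [8];  Q = [1, 2, 5, 7, 9] / [3, 4] / [6] / [8];  common shape = (5, 2, 1, 1)

Row-insert the values π_1, π_2, … into P one at a time, bumping the leftmost entry strictly greater than the inserted value down to the next row. The recording tableau Q records, in position (i, j), the step at which that cell was added to P.
  Insert 4 (step 1): P = [4];  Q = [1]
  Insert 8 (step 2): P = [4, 8];  Q = [1, 2]
  Insert 2 (step 3): P = [2, 8] / [4];  Q = [1, 2] / [3]
  Insert 3 (step 4): P = [2, 3] / [4, 8];  Q = [1, 2] / [3, 4]
  Insert 7 (step 5): P = [2, 3, 7] / [4, 8];  Q = [1, 2, 5] / [3, 4]
  Insert 5 (step 6): P = [2, 3, 5] / [4, 7] / [8];  Q = [1, 2, 5] / [3, 4] / [6]
  Insert 6 (step 7): P = [2, 3, 5, 6] / [4, 7] / [8];  Q = [1, 2, 5, 7] / [3, 4] / [6]
  Insert 1 (step 8): P = [1, 3, 5, 6] / [2, 7] / [4] / [8];  Q = [1, 2, 5, 7] / [3, 4] / [6] / [8]
  Insert 9 (step 9): P = [1, 3, 5, 6, 9] / [2, 7] / [4] / [8];  Q = [1, 2, 5, 7, 9] / [3, 4] / [6] / [8]
Final shape: (5, 2, 1, 1).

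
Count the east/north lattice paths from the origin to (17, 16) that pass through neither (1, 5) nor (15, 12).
Number of paths = 838283040

Inclusion–exclusion. Total paths: C(33, 17) = 1166803110. Through P₁: C(6, 1)·C(27, 16) = 78227370. Through P₂: C(27, 15)·C(6, 2) = 260757900. Since P₁ is strictly southwest of P₂, a monotone path through both must visit P₁ then P₂; paths through both = C(6, 1)·C(21, 14)·C(6, 2) = 10465200. Avoid both = 1166803110 − 78227370 − 260757900 + 10465200 = 838283040.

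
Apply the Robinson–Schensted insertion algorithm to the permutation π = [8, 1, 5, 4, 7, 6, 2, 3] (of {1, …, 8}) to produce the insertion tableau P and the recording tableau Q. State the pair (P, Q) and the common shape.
P = [1, 2, 3] / [4, 6] / [5, 7] / [8];  Q = [1, 3, 5] / [2, 6] / [4, 8] / [7];  common shape = (3, 2, 2, 1)

Row-insert the values π_1, π_2, … into P one at a time, bumping the leftmost entry strictly greater than the inserted value down to the next row. The recording tableau Q records, in position (i, j), the step at which that cell was added to P.
  Insert 8 (step 1): P = [8];  Q = [1]
  Insert 1 (step 2): P = [1] / [8];  Q = [1] / [2]
  Insert 5 (step 3): P = [1, 5] / [8];  Q = [1, 3] / [2]
  Insert 4 (step 4): P = [1, 4] / [5] / [8];  Q = [1, 3] / [2] / [4]
  Insert 7 (step 5): P = [1, 4, 7] / [5] / [8];  Q = [1, 3, 5] / [2] / [4]
  Insert 6 (step 6): P = [1, 4, 6] / [5, 7] / [8];  Q = [1, 3, 5] / [2, 6] / [4]
  Insert 2 (step 7): P = [1, 2, 6] / [4, 7] / [5] / [8];  Q = [1, 3, 5] / [2, 6] / [4] / [7]
  Insert 3 (step 8): P = [1, 2, 3] / [4, 6] / [5, 7] / [8];  Q = [1, 3, 5] / [2, 6] / [4, 8] / [7]
Final shape: (3, 2, 2, 1).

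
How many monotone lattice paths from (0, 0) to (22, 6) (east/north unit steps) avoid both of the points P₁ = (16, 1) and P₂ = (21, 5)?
Number of paths = 241610

Inclusion–exclusion. Total paths: C(28, 22) = 376740. Through P₁: C(17, 16)·C(11, 6) = 7854. Through P₂: C(26, 21)·C(2, 1) = 131560. Since P₁ is strictly southwest of P₂, a monotone path through both must visit P₁ then P₂; paths through both = C(17, 16)·C(9, 5)·C(2, 1) = 4284. Avoid both = 376740 − 7854 − 131560 + 4284 = 241610.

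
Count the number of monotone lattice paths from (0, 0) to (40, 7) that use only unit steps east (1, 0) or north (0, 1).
Number of paths = 62891499

A monotone lattice path from (0, 0) to (40, 7) consists of 40 east steps and 7 north steps in some order, so it is determined by which 40 of the 47 steps are east. The count is C(47, 40) = 62891499.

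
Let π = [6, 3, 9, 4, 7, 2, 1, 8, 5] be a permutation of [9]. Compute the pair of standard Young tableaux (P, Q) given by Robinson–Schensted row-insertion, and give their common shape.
P = [1, 4, 5, 8] / [2, 7] / [3, 9] / [6];  Q = [1, 3, 5, 8] / [2, 4] / [6, 9] / [7];  common shape = (4, 2, 2, 1)

Row-insert the values π_1, π_2, … into P one at a time, bumping the leftmost entry strictly greater than the inserted value down to the next row. The recording tableau Q records, in position (i, j), the step at which that cell was added to P.
  Insert 6 (step 1): P = [6];  Q = [1]
  Insert 3 (step 2): P = [3] / [6];  Q = [1] / [2]
  Insert 9 (step 3): P = [3, 9] / [6];  Q = [1, 3] / [2]
  Insert 4 (step 4): P = [3, 4] / [6, 9];  Q = [1, 3] / [2, 4]
  Insert 7 (step 5): P = [3, 4, 7] / [6, 9];  Q = [1, 3, 5] / [2, 4]
  Insert 2 (step 6): P = [2, 4, 7] / [3, 9] / [6];  Q = [1, 3, 5] / [2, 4] / [6]
  Insert 1 (step 7): P = [1, 4, 7] / [2, 9] / [3] / [6];  Q = [1, 3, 5] / [2, 4] / [6] / [7]
  Insert 8 (step 8): P = [1, 4, 7, 8] / [2, 9] / [3] / [6];  Q = [1, 3, 5, 8] / [2, 4] / [6] / [7]
  Insert 5 (step 9): P = [1, 4, 5, 8] / [2, 7] / [3, 9] / [6];  Q = [1, 3, 5, 8] / [2, 4] / [6, 9] / [7]
Final shape: (4, 2, 2, 1).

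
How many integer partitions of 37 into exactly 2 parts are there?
p(37, 2 parts) = 18

Partitions of n into exactly k parts are in bijection with partitions of n − k into at most k parts (subtract 1 from each part). So p(37, exactly 2) = p(35, parts ≤ 2). Computing via the recurrence p(m, j) = p(m, j−1) + p(m−j, j) gives 18.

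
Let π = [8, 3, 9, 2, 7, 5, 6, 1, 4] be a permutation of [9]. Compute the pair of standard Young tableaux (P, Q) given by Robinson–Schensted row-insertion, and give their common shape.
P = [1, 4, 6] / [2, 5] / [3, 7] / [8, 9];  Q = [1, 3, 7] / [2, 5] / [4, 6] / [8, 9];  common shape = (3, 2, 2, 2)

Row-insert the values π_1, π_2, … into P one at a time, bumping the leftmost entry strictly greater than the inserted value down to the next row. The recording tableau Q records, in position (i, j), the step at which that cell was added to P.
  Insert 8 (step 1): P = [8];  Q = [1]
  Insert 3 (step 2): P = [3] / [8];  Q = [1] / [2]
  Insert 9 (step 3): P = [3, 9] / [8];  Q = [1, 3] / [2]
  Insert 2 (step 4): P = [2, 9] / [3] / [8];  Q = [1, 3] / [2] / [4]
  Insert 7 (step 5): P = [2, 7] / [3, 9] / [8];  Q = [1, 3] / [2, 5] / [4]
  Insert 5 (step 6): P = [2, 5] / [3, 7] / [8, 9];  Q = [1, 3] / [2, 5] / [4, 6]
  Insert 6 (step 7): P = [2, 5, 6] / [3, 7] / [8, 9];  Q = [1, 3, 7] / [2, 5] / [4, 6]
  Insert 1 (step 8): P = [1, 5, 6] / [2, 7] / [3, 9] / [8];  Q = [1, 3, 7] / [2, 5] / [4, 6] / [8]
  Insert 4 (step 9): P = [1, 4, 6] / [2, 5] / [3, 7] / [8, 9];  Q = [1, 3, 7] / [2, 5] / [4, 6] / [8, 9]
Final shape: (3, 2, 2, 2).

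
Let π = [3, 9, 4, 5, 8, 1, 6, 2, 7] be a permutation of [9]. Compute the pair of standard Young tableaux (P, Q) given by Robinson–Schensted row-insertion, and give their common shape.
P = [1, 2, 5, 6, 7] / [3, 4] / [8] / [9];  Q = [1, 2, 4, 5, 9] / [3, 7] / [6] / [8];  common shape = (5, 2, 1, 1)

Row-insert the values π_1, π_2, … into P one at a time, bumping the leftmost entry strictly greater than the inserted value down to the next row. The recording tableau Q records, in position (i, j), the step at which that cell was added to P.
  Insert 3 (step 1): P = [3];  Q = [1]
  Insert 9 (step 2): P = [3, 9];  Q = [1, 2]
  Insert 4 (step 3): P = [3, 4] / [9];  Q = [1, 2] / [3]
  Insert 5 (step 4): P = [3, 4, 5] / [9];  Q = [1, 2, 4] / [3]
  Insert 8 (step 5): P = [3, 4, 5, 8] / [9];  Q = [1, 2, 4, 5] / [3]
  Insert 1 (step 6): P = [1, 4, 5, 8] / [3] / [9];  Q = [1, 2, 4, 5] / [3] / [6]
  Insert 6 (step 7): P = [1, 4, 5, 6] / [3, 8] / [9];  Q = [1, 2, 4, 5] / [3, 7] / [6]
  Insert 2 (step 8): P = [1, 2, 5, 6] / [3, 4] / [8] / [9];  Q = [1, 2, 4, 5] / [3, 7] / [6] / [8]
  Insert 7 (step 9): P = [1, 2, 5, 6, 7] / [3, 4] / [8] / [9];  Q = [1, 2, 4, 5, 9] / [3, 7] / [6] / [8]
Final shape: (5, 2, 1, 1).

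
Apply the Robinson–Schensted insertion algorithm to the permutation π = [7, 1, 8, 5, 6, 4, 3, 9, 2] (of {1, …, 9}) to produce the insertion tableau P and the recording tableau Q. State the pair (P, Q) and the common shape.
P = [1, 2, 6, 9] / [3, 8] / [4] / [5] / [7];  Q = [1, 3, 5, 8] / [2, 4] / [6] / [7] / [9];  common shape = (4, 2, 1, 1, 1)

Row-insert the values π_1, π_2, … into P one at a time, bumping the leftmost entry strictly greater than the inserted value down to the next row. The recording tableau Q records, in position (i, j), the step at which that cell was added to P.
  Insert 7 (step 1): P = [7];  Q = [1]
  Insert 1 (step 2): P = [1] / [7];  Q = [1] / [2]
  Insert 8 (step 3): P = [1, 8] / [7];  Q = [1, 3] / [2]
  Insert 5 (step 4): P = [1, 5] / [7, 8];  Q = [1, 3] / [2, 4]
  Insert 6 (step 5): P = [1, 5, 6] / [7, 8];  Q = [1, 3, 5] / [2, 4]
  Insert 4 (step 6): P = [1, 4, 6] / [5, 8] / [7];  Q = [1, 3, 5] / [2, 4] / [6]
  Insert 3 (step 7): P = [1, 3, 6] / [4, 8] / [5] / [7];  Q = [1, 3, 5] / [2, 4] / [6] / [7]
  Insert 9 (step 8): P = [1, 3, 6, 9] / [4, 8] / [5] / [7];  Q = [1, 3, 5, 8] / [2, 4] / [6] / [7]
  Insert 2 (step 9): P = [1, 2, 6, 9] / [3, 8] / [4] / [5] / [7];  Q = [1, 3, 5, 8] / [2, 4] / [6] / [7] / [9]
Final shape: (4, 2, 1, 1, 1).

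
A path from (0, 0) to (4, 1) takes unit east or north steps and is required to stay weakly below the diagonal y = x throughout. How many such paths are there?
Number of paths = 4

By the reflection principle (André's argument), the number of monotone paths to (4, 1) with n ≤ m that never go above y = x is C(5, 4) − C(5, 5) = 5 − 1 = 4.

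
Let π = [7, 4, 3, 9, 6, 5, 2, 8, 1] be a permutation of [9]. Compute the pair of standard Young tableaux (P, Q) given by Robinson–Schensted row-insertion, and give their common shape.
P = [1, 5, 8] / [2, 6] / [3, 9] / [4] / [7];  Q = [1, 4, 8] / [2, 5] / [3, 6] / [7] / [9];  common shape = (3, 2, 2, 1, 1)

Row-insert the values π_1, π_2, … into P one at a time, bumping the leftmost entry strictly greater than the inserted value down to the next row. The recording tableau Q records, in position (i, j), the step at which that cell was added to P.
  Insert 7 (step 1): P = [7];  Q = [1]
  Insert 4 (step 2): P = [4] / [7];  Q = [1] / [2]
  Insert 3 (step 3): P = [3] / [4] / [7];  Q = [1] / [2] / [3]
  Insert 9 (step 4): P = [3, 9] / [4] / [7];  Q = [1, 4] / [2] / [3]
  Insert 6 (step 5): P = [3, 6] / [4, 9] / [7];  Q = [1, 4] / [2, 5] / [3]
  Insert 5 (step 6): P = [3, 5] / [4, 6] / [7, 9];  Q = [1, 4] / [2, 5] / [3, 6]
  Insert 2 (step 7): P = [2, 5] / [3, 6] / [4, 9] / [7];  Q = [1, 4] / [2, 5] / [3, 6] / [7]
  Insert 8 (step 8): P = [2, 5, 8] / [3, 6] / [4, 9] / [7];  Q = [1, 4, 8] / [2, 5] / [3, 6] / [7]
  Insert 1 (step 9): P = [1, 5, 8] / [2, 6] / [3, 9] / [4] / [7];  Q = [1, 4, 8] / [2, 5] / [3, 6] / [7] / [9]
Final shape: (3, 2, 2, 1, 1).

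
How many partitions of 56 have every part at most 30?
p(56, parts ≤ 30) = 517527

Use the recurrence p(n, m) = p(n, m−1) + p(n−m, m): either the largest part is < m (count p(n, m−1)) or the largest part is exactly m (remove one copy of m, count p(n−m, m)). With p(0, ·) = 1 this gives p(56, parts ≤ 30) = 517527. (By conjugating Young diagrams, this also counts partitions of 56 into at most 30 parts.)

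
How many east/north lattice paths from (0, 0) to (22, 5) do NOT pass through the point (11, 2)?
Number of paths = 52338

Total paths from (0, 0) to (22, 5): C(27, 22) = 80730. Paths through (11, 2): (paths (0, 0) → (11, 2)) × (paths (11, 2) → (22, 5)) = C(13, 11) · C(14, 11) = 78 · 364 = 28392. Avoidance count = 80730 − 28392 = 52338.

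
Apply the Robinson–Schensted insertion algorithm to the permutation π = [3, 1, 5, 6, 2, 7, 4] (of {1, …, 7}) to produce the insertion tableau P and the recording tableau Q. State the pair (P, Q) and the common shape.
P = [1, 2, 4, 7] / [3, 5, 6];  Q = [1, 3, 4, 6] / [2, 5, 7];  common shape = (4, 3)

Row-insert the values π_1, π_2, … into P one at a time, bumping the leftmost entry strictly greater than the inserted value down to the next row. The recording tableau Q records, in position (i, j), the step at which that cell was added to P.
  Insert 3 (step 1): P = [3];  Q = [1]
  Insert 1 (step 2): P = [1] / [3];  Q = [1] / [2]
  Insert 5 (step 3): P = [1, 5] / [3];  Q = [1, 3] / [2]
  Insert 6 (step 4): P = [1, 5, 6] / [3];  Q = [1, 3, 4] / [2]
  Insert 2 (step 5): P = [1, 2, 6] / [3, 5];  Q = [1, 3, 4] / [2, 5]
  Insert 7 (step 6): P = [1, 2, 6, 7] / [3, 5];  Q = [1, 3, 4, 6] / [2, 5]
  Insert 4 (step 7): P = [1, 2, 4, 7] / [3, 5, 6];  Q = [1, 3, 4, 6] / [2, 5, 7]
Final shape: (4, 3).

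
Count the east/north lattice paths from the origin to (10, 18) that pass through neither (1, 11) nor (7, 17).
Number of paths = 11645766

Inclusion–exclusion. Total paths: C(28, 10) = 13123110. Through P₁: C(12, 1)·C(16, 9) = 137280. Through P₂: C(24, 7)·C(4, 3) = 1384416. Since P₁ is strictly southwest of P₂, a monotone path through both must visit P₁ then P₂; paths through both = C(12, 1)·C(12, 6)·C(4, 3) = 44352. Avoid both = 13123110 − 137280 − 1384416 + 44352 = 11645766.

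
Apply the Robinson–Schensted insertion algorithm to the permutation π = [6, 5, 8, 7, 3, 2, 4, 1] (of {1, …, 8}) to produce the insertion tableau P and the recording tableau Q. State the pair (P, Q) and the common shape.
P = [1, 4] / [2, 7] / [3, 8] / [5] / [6];  Q = [1, 3] / [2, 4] / [5, 7] / [6] / [8];  common shape = (2, 2, 2, 1, 1)

Row-insert the values π_1, π_2, … into P one at a time, bumping the leftmost entry strictly greater than the inserted value down to the next row. The recording tableau Q records, in position (i, j), the step at which that cell was added to P.
  Insert 6 (step 1): P = [6];  Q = [1]
  Insert 5 (step 2): P = [5] / [6];  Q = [1] / [2]
  Insert 8 (step 3): P = [5, 8] / [6];  Q = [1, 3] / [2]
  Insert 7 (step 4): P = [5, 7] / [6, 8];  Q = [1, 3] / [2, 4]
  Insert 3 (step 5): P = [3, 7] / [5, 8] / [6];  Q = [1, 3] / [2, 4] / [5]
  Insert 2 (step 6): P = [2, 7] / [3, 8] / [5] / [6];  Q = [1, 3] / [2, 4] / [5] / [6]
  Insert 4 (step 7): P = [2, 4] / [3, 7] / [5, 8] / [6];  Q = [1, 3] / [2, 4] / [5, 7] / [6]
  Insert 1 (step 8): P = [1, 4] / [2, 7] / [3, 8] / [5] / [6];  Q = [1, 3] / [2, 4] / [5, 7] / [6] / [8]
Final shape: (2, 2, 2, 1, 1).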